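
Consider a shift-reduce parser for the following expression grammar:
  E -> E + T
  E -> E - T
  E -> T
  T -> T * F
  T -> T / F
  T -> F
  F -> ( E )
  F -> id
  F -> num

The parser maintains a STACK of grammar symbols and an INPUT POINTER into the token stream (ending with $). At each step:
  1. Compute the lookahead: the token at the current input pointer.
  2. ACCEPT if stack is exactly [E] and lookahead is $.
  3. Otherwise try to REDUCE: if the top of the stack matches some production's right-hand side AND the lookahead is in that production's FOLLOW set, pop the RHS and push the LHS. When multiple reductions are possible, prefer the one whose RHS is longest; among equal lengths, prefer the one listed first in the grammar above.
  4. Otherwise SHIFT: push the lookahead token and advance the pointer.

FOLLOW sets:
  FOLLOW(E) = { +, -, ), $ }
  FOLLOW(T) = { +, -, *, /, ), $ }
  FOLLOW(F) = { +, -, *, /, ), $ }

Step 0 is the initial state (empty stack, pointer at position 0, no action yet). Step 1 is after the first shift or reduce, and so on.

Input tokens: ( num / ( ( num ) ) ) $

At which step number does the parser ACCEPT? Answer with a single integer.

Answer: 24

Derivation:
Step 1: shift (. Stack=[(] ptr=1 lookahead=num remaining=[num / ( ( num ) ) ) $]
Step 2: shift num. Stack=[( num] ptr=2 lookahead=/ remaining=[/ ( ( num ) ) ) $]
Step 3: reduce F->num. Stack=[( F] ptr=2 lookahead=/ remaining=[/ ( ( num ) ) ) $]
Step 4: reduce T->F. Stack=[( T] ptr=2 lookahead=/ remaining=[/ ( ( num ) ) ) $]
Step 5: shift /. Stack=[( T /] ptr=3 lookahead=( remaining=[( ( num ) ) ) $]
Step 6: shift (. Stack=[( T / (] ptr=4 lookahead=( remaining=[( num ) ) ) $]
Step 7: shift (. Stack=[( T / ( (] ptr=5 lookahead=num remaining=[num ) ) ) $]
Step 8: shift num. Stack=[( T / ( ( num] ptr=6 lookahead=) remaining=[) ) ) $]
Step 9: reduce F->num. Stack=[( T / ( ( F] ptr=6 lookahead=) remaining=[) ) ) $]
Step 10: reduce T->F. Stack=[( T / ( ( T] ptr=6 lookahead=) remaining=[) ) ) $]
Step 11: reduce E->T. Stack=[( T / ( ( E] ptr=6 lookahead=) remaining=[) ) ) $]
Step 12: shift ). Stack=[( T / ( ( E )] ptr=7 lookahead=) remaining=[) ) $]
Step 13: reduce F->( E ). Stack=[( T / ( F] ptr=7 lookahead=) remaining=[) ) $]
Step 14: reduce T->F. Stack=[( T / ( T] ptr=7 lookahead=) remaining=[) ) $]
Step 15: reduce E->T. Stack=[( T / ( E] ptr=7 lookahead=) remaining=[) ) $]
Step 16: shift ). Stack=[( T / ( E )] ptr=8 lookahead=) remaining=[) $]
Step 17: reduce F->( E ). Stack=[( T / F] ptr=8 lookahead=) remaining=[) $]
Step 18: reduce T->T / F. Stack=[( T] ptr=8 lookahead=) remaining=[) $]
Step 19: reduce E->T. Stack=[( E] ptr=8 lookahead=) remaining=[) $]
Step 20: shift ). Stack=[( E )] ptr=9 lookahead=$ remaining=[$]
Step 21: reduce F->( E ). Stack=[F] ptr=9 lookahead=$ remaining=[$]
Step 22: reduce T->F. Stack=[T] ptr=9 lookahead=$ remaining=[$]
Step 23: reduce E->T. Stack=[E] ptr=9 lookahead=$ remaining=[$]
Step 24: accept. Stack=[E] ptr=9 lookahead=$ remaining=[$]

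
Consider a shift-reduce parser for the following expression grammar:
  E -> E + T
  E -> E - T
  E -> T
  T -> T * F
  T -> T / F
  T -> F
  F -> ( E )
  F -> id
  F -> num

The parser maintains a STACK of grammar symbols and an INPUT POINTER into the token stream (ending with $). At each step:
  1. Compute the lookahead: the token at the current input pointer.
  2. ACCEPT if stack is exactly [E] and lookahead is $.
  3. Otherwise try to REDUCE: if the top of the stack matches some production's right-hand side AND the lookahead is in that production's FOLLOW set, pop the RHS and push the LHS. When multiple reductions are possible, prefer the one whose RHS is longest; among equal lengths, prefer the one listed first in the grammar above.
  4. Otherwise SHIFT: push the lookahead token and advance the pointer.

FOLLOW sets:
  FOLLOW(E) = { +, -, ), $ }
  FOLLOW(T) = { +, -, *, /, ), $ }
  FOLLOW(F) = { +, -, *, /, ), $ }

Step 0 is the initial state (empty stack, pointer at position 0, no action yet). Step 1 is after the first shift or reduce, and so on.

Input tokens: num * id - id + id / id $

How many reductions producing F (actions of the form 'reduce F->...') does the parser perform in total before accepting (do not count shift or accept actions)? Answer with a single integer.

Answer: 5

Derivation:
Step 1: shift num. Stack=[num] ptr=1 lookahead=* remaining=[* id - id + id / id $]
Step 2: reduce F->num. Stack=[F] ptr=1 lookahead=* remaining=[* id - id + id / id $]
Step 3: reduce T->F. Stack=[T] ptr=1 lookahead=* remaining=[* id - id + id / id $]
Step 4: shift *. Stack=[T *] ptr=2 lookahead=id remaining=[id - id + id / id $]
Step 5: shift id. Stack=[T * id] ptr=3 lookahead=- remaining=[- id + id / id $]
Step 6: reduce F->id. Stack=[T * F] ptr=3 lookahead=- remaining=[- id + id / id $]
Step 7: reduce T->T * F. Stack=[T] ptr=3 lookahead=- remaining=[- id + id / id $]
Step 8: reduce E->T. Stack=[E] ptr=3 lookahead=- remaining=[- id + id / id $]
Step 9: shift -. Stack=[E -] ptr=4 lookahead=id remaining=[id + id / id $]
Step 10: shift id. Stack=[E - id] ptr=5 lookahead=+ remaining=[+ id / id $]
Step 11: reduce F->id. Stack=[E - F] ptr=5 lookahead=+ remaining=[+ id / id $]
Step 12: reduce T->F. Stack=[E - T] ptr=5 lookahead=+ remaining=[+ id / id $]
Step 13: reduce E->E - T. Stack=[E] ptr=5 lookahead=+ remaining=[+ id / id $]
Step 14: shift +. Stack=[E +] ptr=6 lookahead=id remaining=[id / id $]
Step 15: shift id. Stack=[E + id] ptr=7 lookahead=/ remaining=[/ id $]
Step 16: reduce F->id. Stack=[E + F] ptr=7 lookahead=/ remaining=[/ id $]
Step 17: reduce T->F. Stack=[E + T] ptr=7 lookahead=/ remaining=[/ id $]
Step 18: shift /. Stack=[E + T /] ptr=8 lookahead=id remaining=[id $]
Step 19: shift id. Stack=[E + T / id] ptr=9 lookahead=$ remaining=[$]
Step 20: reduce F->id. Stack=[E + T / F] ptr=9 lookahead=$ remaining=[$]
Step 21: reduce T->T / F. Stack=[E + T] ptr=9 lookahead=$ remaining=[$]
Step 22: reduce E->E + T. Stack=[E] ptr=9 lookahead=$ remaining=[$]
Step 23: accept. Stack=[E] ptr=9 lookahead=$ remaining=[$]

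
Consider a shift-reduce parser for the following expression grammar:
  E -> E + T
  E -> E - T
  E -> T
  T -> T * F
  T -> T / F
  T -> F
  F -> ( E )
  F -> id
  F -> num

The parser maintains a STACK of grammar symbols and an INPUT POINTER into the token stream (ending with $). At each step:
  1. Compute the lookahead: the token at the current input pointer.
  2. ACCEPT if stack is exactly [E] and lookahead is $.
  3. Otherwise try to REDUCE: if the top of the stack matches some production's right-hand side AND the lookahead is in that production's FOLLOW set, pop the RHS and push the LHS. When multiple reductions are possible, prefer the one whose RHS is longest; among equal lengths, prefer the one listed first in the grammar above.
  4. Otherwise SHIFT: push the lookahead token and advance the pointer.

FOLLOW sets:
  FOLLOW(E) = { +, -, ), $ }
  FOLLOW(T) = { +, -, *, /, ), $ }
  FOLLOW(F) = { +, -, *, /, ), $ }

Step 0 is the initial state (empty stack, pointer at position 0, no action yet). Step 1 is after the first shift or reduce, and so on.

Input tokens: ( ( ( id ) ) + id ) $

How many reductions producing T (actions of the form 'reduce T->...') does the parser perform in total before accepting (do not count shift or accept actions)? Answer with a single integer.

Answer: 5

Derivation:
Step 1: shift (. Stack=[(] ptr=1 lookahead=( remaining=[( ( id ) ) + id ) $]
Step 2: shift (. Stack=[( (] ptr=2 lookahead=( remaining=[( id ) ) + id ) $]
Step 3: shift (. Stack=[( ( (] ptr=3 lookahead=id remaining=[id ) ) + id ) $]
Step 4: shift id. Stack=[( ( ( id] ptr=4 lookahead=) remaining=[) ) + id ) $]
Step 5: reduce F->id. Stack=[( ( ( F] ptr=4 lookahead=) remaining=[) ) + id ) $]
Step 6: reduce T->F. Stack=[( ( ( T] ptr=4 lookahead=) remaining=[) ) + id ) $]
Step 7: reduce E->T. Stack=[( ( ( E] ptr=4 lookahead=) remaining=[) ) + id ) $]
Step 8: shift ). Stack=[( ( ( E )] ptr=5 lookahead=) remaining=[) + id ) $]
Step 9: reduce F->( E ). Stack=[( ( F] ptr=5 lookahead=) remaining=[) + id ) $]
Step 10: reduce T->F. Stack=[( ( T] ptr=5 lookahead=) remaining=[) + id ) $]
Step 11: reduce E->T. Stack=[( ( E] ptr=5 lookahead=) remaining=[) + id ) $]
Step 12: shift ). Stack=[( ( E )] ptr=6 lookahead=+ remaining=[+ id ) $]
Step 13: reduce F->( E ). Stack=[( F] ptr=6 lookahead=+ remaining=[+ id ) $]
Step 14: reduce T->F. Stack=[( T] ptr=6 lookahead=+ remaining=[+ id ) $]
Step 15: reduce E->T. Stack=[( E] ptr=6 lookahead=+ remaining=[+ id ) $]
Step 16: shift +. Stack=[( E +] ptr=7 lookahead=id remaining=[id ) $]
Step 17: shift id. Stack=[( E + id] ptr=8 lookahead=) remaining=[) $]
Step 18: reduce F->id. Stack=[( E + F] ptr=8 lookahead=) remaining=[) $]
Step 19: reduce T->F. Stack=[( E + T] ptr=8 lookahead=) remaining=[) $]
Step 20: reduce E->E + T. Stack=[( E] ptr=8 lookahead=) remaining=[) $]
Step 21: shift ). Stack=[( E )] ptr=9 lookahead=$ remaining=[$]
Step 22: reduce F->( E ). Stack=[F] ptr=9 lookahead=$ remaining=[$]
Step 23: reduce T->F. Stack=[T] ptr=9 lookahead=$ remaining=[$]
Step 24: reduce E->T. Stack=[E] ptr=9 lookahead=$ remaining=[$]
Step 25: accept. Stack=[E] ptr=9 lookahead=$ remaining=[$]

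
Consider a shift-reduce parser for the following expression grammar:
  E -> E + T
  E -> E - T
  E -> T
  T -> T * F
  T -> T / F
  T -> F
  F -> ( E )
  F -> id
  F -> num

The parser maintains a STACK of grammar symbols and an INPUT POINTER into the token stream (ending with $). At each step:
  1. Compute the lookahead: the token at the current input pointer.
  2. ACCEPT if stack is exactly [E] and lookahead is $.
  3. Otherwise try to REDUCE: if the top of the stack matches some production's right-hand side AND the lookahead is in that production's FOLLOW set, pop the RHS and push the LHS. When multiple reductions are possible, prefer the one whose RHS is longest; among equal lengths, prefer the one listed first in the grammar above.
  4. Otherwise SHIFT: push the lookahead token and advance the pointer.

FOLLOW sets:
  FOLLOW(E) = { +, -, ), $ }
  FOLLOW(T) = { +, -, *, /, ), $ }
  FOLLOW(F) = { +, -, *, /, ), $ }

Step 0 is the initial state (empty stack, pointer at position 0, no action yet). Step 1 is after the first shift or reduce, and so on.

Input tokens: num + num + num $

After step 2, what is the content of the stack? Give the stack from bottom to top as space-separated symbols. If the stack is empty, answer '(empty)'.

Answer: F

Derivation:
Step 1: shift num. Stack=[num] ptr=1 lookahead=+ remaining=[+ num + num $]
Step 2: reduce F->num. Stack=[F] ptr=1 lookahead=+ remaining=[+ num + num $]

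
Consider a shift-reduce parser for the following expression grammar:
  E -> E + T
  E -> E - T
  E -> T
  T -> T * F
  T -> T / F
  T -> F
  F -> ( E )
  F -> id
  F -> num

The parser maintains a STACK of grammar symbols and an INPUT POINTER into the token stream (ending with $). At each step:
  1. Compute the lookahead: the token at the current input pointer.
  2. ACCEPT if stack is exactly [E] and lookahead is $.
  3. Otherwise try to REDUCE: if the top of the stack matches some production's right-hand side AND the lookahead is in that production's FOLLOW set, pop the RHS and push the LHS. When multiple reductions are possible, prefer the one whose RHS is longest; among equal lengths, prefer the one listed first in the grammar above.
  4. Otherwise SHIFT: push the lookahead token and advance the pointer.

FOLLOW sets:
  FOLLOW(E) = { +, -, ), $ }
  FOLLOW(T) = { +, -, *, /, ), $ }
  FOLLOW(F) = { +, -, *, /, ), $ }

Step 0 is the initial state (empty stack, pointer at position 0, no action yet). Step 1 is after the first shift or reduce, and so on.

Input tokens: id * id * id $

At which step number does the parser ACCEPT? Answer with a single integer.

Answer: 13

Derivation:
Step 1: shift id. Stack=[id] ptr=1 lookahead=* remaining=[* id * id $]
Step 2: reduce F->id. Stack=[F] ptr=1 lookahead=* remaining=[* id * id $]
Step 3: reduce T->F. Stack=[T] ptr=1 lookahead=* remaining=[* id * id $]
Step 4: shift *. Stack=[T *] ptr=2 lookahead=id remaining=[id * id $]
Step 5: shift id. Stack=[T * id] ptr=3 lookahead=* remaining=[* id $]
Step 6: reduce F->id. Stack=[T * F] ptr=3 lookahead=* remaining=[* id $]
Step 7: reduce T->T * F. Stack=[T] ptr=3 lookahead=* remaining=[* id $]
Step 8: shift *. Stack=[T *] ptr=4 lookahead=id remaining=[id $]
Step 9: shift id. Stack=[T * id] ptr=5 lookahead=$ remaining=[$]
Step 10: reduce F->id. Stack=[T * F] ptr=5 lookahead=$ remaining=[$]
Step 11: reduce T->T * F. Stack=[T] ptr=5 lookahead=$ remaining=[$]
Step 12: reduce E->T. Stack=[E] ptr=5 lookahead=$ remaining=[$]
Step 13: accept. Stack=[E] ptr=5 lookahead=$ remaining=[$]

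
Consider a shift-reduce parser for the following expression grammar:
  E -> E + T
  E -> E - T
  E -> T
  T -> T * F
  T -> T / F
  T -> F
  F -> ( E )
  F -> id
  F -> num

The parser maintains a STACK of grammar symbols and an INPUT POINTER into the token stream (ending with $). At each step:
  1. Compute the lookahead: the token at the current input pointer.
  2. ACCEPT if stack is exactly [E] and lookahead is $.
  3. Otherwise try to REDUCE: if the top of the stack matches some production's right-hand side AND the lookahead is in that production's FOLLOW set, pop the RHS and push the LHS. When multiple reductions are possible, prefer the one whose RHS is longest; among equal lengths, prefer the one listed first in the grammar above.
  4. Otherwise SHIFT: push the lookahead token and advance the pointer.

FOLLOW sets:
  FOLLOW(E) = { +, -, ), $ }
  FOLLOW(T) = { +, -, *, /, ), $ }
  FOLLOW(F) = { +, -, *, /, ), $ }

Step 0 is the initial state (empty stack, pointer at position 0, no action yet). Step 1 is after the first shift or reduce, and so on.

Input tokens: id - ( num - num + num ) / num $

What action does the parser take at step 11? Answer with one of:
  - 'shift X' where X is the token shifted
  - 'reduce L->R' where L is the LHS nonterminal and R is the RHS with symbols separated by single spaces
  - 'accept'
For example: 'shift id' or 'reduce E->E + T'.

Answer: shift -

Derivation:
Step 1: shift id. Stack=[id] ptr=1 lookahead=- remaining=[- ( num - num + num ) / num $]
Step 2: reduce F->id. Stack=[F] ptr=1 lookahead=- remaining=[- ( num - num + num ) / num $]
Step 3: reduce T->F. Stack=[T] ptr=1 lookahead=- remaining=[- ( num - num + num ) / num $]
Step 4: reduce E->T. Stack=[E] ptr=1 lookahead=- remaining=[- ( num - num + num ) / num $]
Step 5: shift -. Stack=[E -] ptr=2 lookahead=( remaining=[( num - num + num ) / num $]
Step 6: shift (. Stack=[E - (] ptr=3 lookahead=num remaining=[num - num + num ) / num $]
Step 7: shift num. Stack=[E - ( num] ptr=4 lookahead=- remaining=[- num + num ) / num $]
Step 8: reduce F->num. Stack=[E - ( F] ptr=4 lookahead=- remaining=[- num + num ) / num $]
Step 9: reduce T->F. Stack=[E - ( T] ptr=4 lookahead=- remaining=[- num + num ) / num $]
Step 10: reduce E->T. Stack=[E - ( E] ptr=4 lookahead=- remaining=[- num + num ) / num $]
Step 11: shift -. Stack=[E - ( E -] ptr=5 lookahead=num remaining=[num + num ) / num $]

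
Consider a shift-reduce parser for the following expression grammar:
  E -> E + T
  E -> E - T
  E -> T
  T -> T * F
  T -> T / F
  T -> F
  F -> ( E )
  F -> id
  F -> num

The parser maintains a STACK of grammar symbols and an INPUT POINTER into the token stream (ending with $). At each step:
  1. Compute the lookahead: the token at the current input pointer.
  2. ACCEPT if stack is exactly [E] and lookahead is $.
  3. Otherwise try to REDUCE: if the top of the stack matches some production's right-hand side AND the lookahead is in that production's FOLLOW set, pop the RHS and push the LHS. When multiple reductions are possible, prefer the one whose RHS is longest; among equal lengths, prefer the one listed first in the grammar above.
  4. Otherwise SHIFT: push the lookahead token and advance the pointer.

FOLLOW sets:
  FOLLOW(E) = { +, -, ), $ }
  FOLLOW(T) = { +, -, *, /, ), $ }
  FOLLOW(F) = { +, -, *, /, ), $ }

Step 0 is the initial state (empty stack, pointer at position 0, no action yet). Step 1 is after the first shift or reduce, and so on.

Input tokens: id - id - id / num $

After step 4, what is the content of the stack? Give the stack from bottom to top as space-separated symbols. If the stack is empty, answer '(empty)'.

Step 1: shift id. Stack=[id] ptr=1 lookahead=- remaining=[- id - id / num $]
Step 2: reduce F->id. Stack=[F] ptr=1 lookahead=- remaining=[- id - id / num $]
Step 3: reduce T->F. Stack=[T] ptr=1 lookahead=- remaining=[- id - id / num $]
Step 4: reduce E->T. Stack=[E] ptr=1 lookahead=- remaining=[- id - id / num $]

Answer: E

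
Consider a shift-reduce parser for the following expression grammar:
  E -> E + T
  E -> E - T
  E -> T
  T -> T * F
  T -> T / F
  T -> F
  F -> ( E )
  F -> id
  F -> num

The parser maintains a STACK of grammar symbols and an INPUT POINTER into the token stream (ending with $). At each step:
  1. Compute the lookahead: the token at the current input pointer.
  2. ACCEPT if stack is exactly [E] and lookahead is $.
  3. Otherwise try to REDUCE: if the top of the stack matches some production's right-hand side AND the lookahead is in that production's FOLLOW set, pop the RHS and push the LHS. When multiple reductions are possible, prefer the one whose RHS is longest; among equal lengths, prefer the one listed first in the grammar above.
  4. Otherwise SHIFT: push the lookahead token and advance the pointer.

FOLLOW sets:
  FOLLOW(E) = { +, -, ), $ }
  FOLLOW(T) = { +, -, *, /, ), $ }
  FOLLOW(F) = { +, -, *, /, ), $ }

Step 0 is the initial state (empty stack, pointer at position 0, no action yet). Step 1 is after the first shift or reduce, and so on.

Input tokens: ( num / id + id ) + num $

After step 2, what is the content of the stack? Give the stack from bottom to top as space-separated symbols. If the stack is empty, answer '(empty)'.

Step 1: shift (. Stack=[(] ptr=1 lookahead=num remaining=[num / id + id ) + num $]
Step 2: shift num. Stack=[( num] ptr=2 lookahead=/ remaining=[/ id + id ) + num $]

Answer: ( num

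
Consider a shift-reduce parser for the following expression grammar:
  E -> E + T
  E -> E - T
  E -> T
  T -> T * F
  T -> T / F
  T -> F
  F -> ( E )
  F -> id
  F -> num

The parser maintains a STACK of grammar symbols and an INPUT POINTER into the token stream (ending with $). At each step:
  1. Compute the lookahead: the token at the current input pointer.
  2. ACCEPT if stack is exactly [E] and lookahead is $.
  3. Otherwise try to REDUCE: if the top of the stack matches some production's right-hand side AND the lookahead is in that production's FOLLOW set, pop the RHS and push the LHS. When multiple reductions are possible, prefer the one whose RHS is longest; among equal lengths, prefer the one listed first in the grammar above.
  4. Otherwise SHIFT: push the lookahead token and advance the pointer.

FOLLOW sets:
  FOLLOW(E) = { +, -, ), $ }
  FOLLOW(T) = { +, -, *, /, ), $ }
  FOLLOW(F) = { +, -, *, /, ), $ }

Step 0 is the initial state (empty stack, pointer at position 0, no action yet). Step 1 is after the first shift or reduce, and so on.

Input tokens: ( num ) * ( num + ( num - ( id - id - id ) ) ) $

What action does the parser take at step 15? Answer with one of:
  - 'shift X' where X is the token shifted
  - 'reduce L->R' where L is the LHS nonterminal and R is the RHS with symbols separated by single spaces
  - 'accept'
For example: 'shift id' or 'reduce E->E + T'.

Answer: shift +

Derivation:
Step 1: shift (. Stack=[(] ptr=1 lookahead=num remaining=[num ) * ( num + ( num - ( id - id - id ) ) ) $]
Step 2: shift num. Stack=[( num] ptr=2 lookahead=) remaining=[) * ( num + ( num - ( id - id - id ) ) ) $]
Step 3: reduce F->num. Stack=[( F] ptr=2 lookahead=) remaining=[) * ( num + ( num - ( id - id - id ) ) ) $]
Step 4: reduce T->F. Stack=[( T] ptr=2 lookahead=) remaining=[) * ( num + ( num - ( id - id - id ) ) ) $]
Step 5: reduce E->T. Stack=[( E] ptr=2 lookahead=) remaining=[) * ( num + ( num - ( id - id - id ) ) ) $]
Step 6: shift ). Stack=[( E )] ptr=3 lookahead=* remaining=[* ( num + ( num - ( id - id - id ) ) ) $]
Step 7: reduce F->( E ). Stack=[F] ptr=3 lookahead=* remaining=[* ( num + ( num - ( id - id - id ) ) ) $]
Step 8: reduce T->F. Stack=[T] ptr=3 lookahead=* remaining=[* ( num + ( num - ( id - id - id ) ) ) $]
Step 9: shift *. Stack=[T *] ptr=4 lookahead=( remaining=[( num + ( num - ( id - id - id ) ) ) $]
Step 10: shift (. Stack=[T * (] ptr=5 lookahead=num remaining=[num + ( num - ( id - id - id ) ) ) $]
Step 11: shift num. Stack=[T * ( num] ptr=6 lookahead=+ remaining=[+ ( num - ( id - id - id ) ) ) $]
Step 12: reduce F->num. Stack=[T * ( F] ptr=6 lookahead=+ remaining=[+ ( num - ( id - id - id ) ) ) $]
Step 13: reduce T->F. Stack=[T * ( T] ptr=6 lookahead=+ remaining=[+ ( num - ( id - id - id ) ) ) $]
Step 14: reduce E->T. Stack=[T * ( E] ptr=6 lookahead=+ remaining=[+ ( num - ( id - id - id ) ) ) $]
Step 15: shift +. Stack=[T * ( E +] ptr=7 lookahead=( remaining=[( num - ( id - id - id ) ) ) $]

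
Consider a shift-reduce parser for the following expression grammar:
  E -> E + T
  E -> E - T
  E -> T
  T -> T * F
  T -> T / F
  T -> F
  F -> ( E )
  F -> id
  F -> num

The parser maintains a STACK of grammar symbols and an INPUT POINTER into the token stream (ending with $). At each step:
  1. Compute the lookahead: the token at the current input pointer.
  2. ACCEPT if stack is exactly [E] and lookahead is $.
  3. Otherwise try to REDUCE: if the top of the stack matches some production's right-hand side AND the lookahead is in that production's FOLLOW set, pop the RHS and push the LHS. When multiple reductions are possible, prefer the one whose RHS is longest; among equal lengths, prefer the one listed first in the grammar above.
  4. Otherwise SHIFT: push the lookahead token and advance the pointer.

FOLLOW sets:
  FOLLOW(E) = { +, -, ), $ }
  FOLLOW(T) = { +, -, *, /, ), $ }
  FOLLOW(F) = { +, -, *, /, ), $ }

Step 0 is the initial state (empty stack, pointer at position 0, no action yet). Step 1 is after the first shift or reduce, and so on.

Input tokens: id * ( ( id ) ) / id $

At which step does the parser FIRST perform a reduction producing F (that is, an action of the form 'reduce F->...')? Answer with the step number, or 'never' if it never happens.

Answer: 2

Derivation:
Step 1: shift id. Stack=[id] ptr=1 lookahead=* remaining=[* ( ( id ) ) / id $]
Step 2: reduce F->id. Stack=[F] ptr=1 lookahead=* remaining=[* ( ( id ) ) / id $]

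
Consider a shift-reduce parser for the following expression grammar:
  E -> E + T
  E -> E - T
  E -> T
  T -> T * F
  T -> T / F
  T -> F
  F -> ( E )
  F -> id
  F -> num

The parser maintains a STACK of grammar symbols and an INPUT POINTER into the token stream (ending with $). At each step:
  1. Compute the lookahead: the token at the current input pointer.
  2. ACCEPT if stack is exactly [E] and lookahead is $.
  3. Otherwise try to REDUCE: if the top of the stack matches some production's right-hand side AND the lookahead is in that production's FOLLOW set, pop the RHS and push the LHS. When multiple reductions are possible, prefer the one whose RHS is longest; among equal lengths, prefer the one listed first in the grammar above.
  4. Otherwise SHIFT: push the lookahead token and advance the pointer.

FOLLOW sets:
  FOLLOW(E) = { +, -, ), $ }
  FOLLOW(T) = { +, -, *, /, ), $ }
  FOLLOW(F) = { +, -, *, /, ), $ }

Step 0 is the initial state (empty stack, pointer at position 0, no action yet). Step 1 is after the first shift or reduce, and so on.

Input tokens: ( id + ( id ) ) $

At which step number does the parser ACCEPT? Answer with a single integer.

Answer: 20

Derivation:
Step 1: shift (. Stack=[(] ptr=1 lookahead=id remaining=[id + ( id ) ) $]
Step 2: shift id. Stack=[( id] ptr=2 lookahead=+ remaining=[+ ( id ) ) $]
Step 3: reduce F->id. Stack=[( F] ptr=2 lookahead=+ remaining=[+ ( id ) ) $]
Step 4: reduce T->F. Stack=[( T] ptr=2 lookahead=+ remaining=[+ ( id ) ) $]
Step 5: reduce E->T. Stack=[( E] ptr=2 lookahead=+ remaining=[+ ( id ) ) $]
Step 6: shift +. Stack=[( E +] ptr=3 lookahead=( remaining=[( id ) ) $]
Step 7: shift (. Stack=[( E + (] ptr=4 lookahead=id remaining=[id ) ) $]
Step 8: shift id. Stack=[( E + ( id] ptr=5 lookahead=) remaining=[) ) $]
Step 9: reduce F->id. Stack=[( E + ( F] ptr=5 lookahead=) remaining=[) ) $]
Step 10: reduce T->F. Stack=[( E + ( T] ptr=5 lookahead=) remaining=[) ) $]
Step 11: reduce E->T. Stack=[( E + ( E] ptr=5 lookahead=) remaining=[) ) $]
Step 12: shift ). Stack=[( E + ( E )] ptr=6 lookahead=) remaining=[) $]
Step 13: reduce F->( E ). Stack=[( E + F] ptr=6 lookahead=) remaining=[) $]
Step 14: reduce T->F. Stack=[( E + T] ptr=6 lookahead=) remaining=[) $]
Step 15: reduce E->E + T. Stack=[( E] ptr=6 lookahead=) remaining=[) $]
Step 16: shift ). Stack=[( E )] ptr=7 lookahead=$ remaining=[$]
Step 17: reduce F->( E ). Stack=[F] ptr=7 lookahead=$ remaining=[$]
Step 18: reduce T->F. Stack=[T] ptr=7 lookahead=$ remaining=[$]
Step 19: reduce E->T. Stack=[E] ptr=7 lookahead=$ remaining=[$]
Step 20: accept. Stack=[E] ptr=7 lookahead=$ remaining=[$]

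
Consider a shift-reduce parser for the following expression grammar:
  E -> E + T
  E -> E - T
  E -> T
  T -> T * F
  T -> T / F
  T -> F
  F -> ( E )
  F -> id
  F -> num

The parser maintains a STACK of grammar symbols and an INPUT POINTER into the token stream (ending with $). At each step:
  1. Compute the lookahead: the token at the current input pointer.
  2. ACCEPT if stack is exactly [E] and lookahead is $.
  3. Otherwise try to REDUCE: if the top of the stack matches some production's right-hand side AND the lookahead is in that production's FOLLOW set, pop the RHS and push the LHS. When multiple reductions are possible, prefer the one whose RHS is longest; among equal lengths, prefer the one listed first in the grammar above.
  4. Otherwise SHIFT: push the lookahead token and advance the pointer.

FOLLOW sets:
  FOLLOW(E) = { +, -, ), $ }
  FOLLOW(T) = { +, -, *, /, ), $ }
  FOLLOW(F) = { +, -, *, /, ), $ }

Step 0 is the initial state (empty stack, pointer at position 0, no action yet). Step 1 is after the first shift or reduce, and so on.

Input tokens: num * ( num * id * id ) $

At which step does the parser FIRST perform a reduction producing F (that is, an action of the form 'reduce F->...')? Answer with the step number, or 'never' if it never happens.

Step 1: shift num. Stack=[num] ptr=1 lookahead=* remaining=[* ( num * id * id ) $]
Step 2: reduce F->num. Stack=[F] ptr=1 lookahead=* remaining=[* ( num * id * id ) $]

Answer: 2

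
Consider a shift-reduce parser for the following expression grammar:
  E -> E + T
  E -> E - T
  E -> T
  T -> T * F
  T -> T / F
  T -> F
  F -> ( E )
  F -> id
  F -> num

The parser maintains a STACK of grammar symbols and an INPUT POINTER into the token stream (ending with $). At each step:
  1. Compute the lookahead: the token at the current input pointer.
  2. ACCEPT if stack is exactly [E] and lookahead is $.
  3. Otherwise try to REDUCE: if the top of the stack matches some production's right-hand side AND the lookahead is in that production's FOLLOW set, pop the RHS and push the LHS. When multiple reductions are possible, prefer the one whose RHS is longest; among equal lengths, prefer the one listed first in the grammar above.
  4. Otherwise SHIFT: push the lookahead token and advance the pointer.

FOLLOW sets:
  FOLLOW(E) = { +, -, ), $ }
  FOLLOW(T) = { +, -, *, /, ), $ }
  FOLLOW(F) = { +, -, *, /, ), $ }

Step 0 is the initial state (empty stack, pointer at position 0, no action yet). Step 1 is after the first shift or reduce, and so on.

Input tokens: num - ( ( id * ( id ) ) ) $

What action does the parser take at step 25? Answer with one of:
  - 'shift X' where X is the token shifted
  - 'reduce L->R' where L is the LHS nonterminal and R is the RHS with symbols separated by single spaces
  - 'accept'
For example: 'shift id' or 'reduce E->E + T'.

Step 1: shift num. Stack=[num] ptr=1 lookahead=- remaining=[- ( ( id * ( id ) ) ) $]
Step 2: reduce F->num. Stack=[F] ptr=1 lookahead=- remaining=[- ( ( id * ( id ) ) ) $]
Step 3: reduce T->F. Stack=[T] ptr=1 lookahead=- remaining=[- ( ( id * ( id ) ) ) $]
Step 4: reduce E->T. Stack=[E] ptr=1 lookahead=- remaining=[- ( ( id * ( id ) ) ) $]
Step 5: shift -. Stack=[E -] ptr=2 lookahead=( remaining=[( ( id * ( id ) ) ) $]
Step 6: shift (. Stack=[E - (] ptr=3 lookahead=( remaining=[( id * ( id ) ) ) $]
Step 7: shift (. Stack=[E - ( (] ptr=4 lookahead=id remaining=[id * ( id ) ) ) $]
Step 8: shift id. Stack=[E - ( ( id] ptr=5 lookahead=* remaining=[* ( id ) ) ) $]
Step 9: reduce F->id. Stack=[E - ( ( F] ptr=5 lookahead=* remaining=[* ( id ) ) ) $]
Step 10: reduce T->F. Stack=[E - ( ( T] ptr=5 lookahead=* remaining=[* ( id ) ) ) $]
Step 11: shift *. Stack=[E - ( ( T *] ptr=6 lookahead=( remaining=[( id ) ) ) $]
Step 12: shift (. Stack=[E - ( ( T * (] ptr=7 lookahead=id remaining=[id ) ) ) $]
Step 13: shift id. Stack=[E - ( ( T * ( id] ptr=8 lookahead=) remaining=[) ) ) $]
Step 14: reduce F->id. Stack=[E - ( ( T * ( F] ptr=8 lookahead=) remaining=[) ) ) $]
Step 15: reduce T->F. Stack=[E - ( ( T * ( T] ptr=8 lookahead=) remaining=[) ) ) $]
Step 16: reduce E->T. Stack=[E - ( ( T * ( E] ptr=8 lookahead=) remaining=[) ) ) $]
Step 17: shift ). Stack=[E - ( ( T * ( E )] ptr=9 lookahead=) remaining=[) ) $]
Step 18: reduce F->( E ). Stack=[E - ( ( T * F] ptr=9 lookahead=) remaining=[) ) $]
Step 19: reduce T->T * F. Stack=[E - ( ( T] ptr=9 lookahead=) remaining=[) ) $]
Step 20: reduce E->T. Stack=[E - ( ( E] ptr=9 lookahead=) remaining=[) ) $]
Step 21: shift ). Stack=[E - ( ( E )] ptr=10 lookahead=) remaining=[) $]
Step 22: reduce F->( E ). Stack=[E - ( F] ptr=10 lookahead=) remaining=[) $]
Step 23: reduce T->F. Stack=[E - ( T] ptr=10 lookahead=) remaining=[) $]
Step 24: reduce E->T. Stack=[E - ( E] ptr=10 lookahead=) remaining=[) $]
Step 25: shift ). Stack=[E - ( E )] ptr=11 lookahead=$ remaining=[$]

Answer: shift )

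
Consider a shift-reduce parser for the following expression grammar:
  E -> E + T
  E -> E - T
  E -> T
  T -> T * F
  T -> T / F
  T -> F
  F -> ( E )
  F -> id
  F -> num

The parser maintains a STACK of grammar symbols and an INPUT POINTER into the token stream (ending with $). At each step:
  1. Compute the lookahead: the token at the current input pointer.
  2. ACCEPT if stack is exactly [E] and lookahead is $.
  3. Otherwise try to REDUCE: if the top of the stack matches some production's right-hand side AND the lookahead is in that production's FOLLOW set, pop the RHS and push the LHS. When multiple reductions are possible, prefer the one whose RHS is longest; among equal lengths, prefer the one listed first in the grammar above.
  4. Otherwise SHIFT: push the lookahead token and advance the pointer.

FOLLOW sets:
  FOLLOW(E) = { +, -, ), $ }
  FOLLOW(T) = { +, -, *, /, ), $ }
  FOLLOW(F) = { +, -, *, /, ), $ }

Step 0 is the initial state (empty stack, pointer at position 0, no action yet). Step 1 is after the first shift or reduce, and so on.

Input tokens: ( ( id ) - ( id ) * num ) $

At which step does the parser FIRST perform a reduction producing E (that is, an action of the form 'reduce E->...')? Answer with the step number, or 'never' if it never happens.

Step 1: shift (. Stack=[(] ptr=1 lookahead=( remaining=[( id ) - ( id ) * num ) $]
Step 2: shift (. Stack=[( (] ptr=2 lookahead=id remaining=[id ) - ( id ) * num ) $]
Step 3: shift id. Stack=[( ( id] ptr=3 lookahead=) remaining=[) - ( id ) * num ) $]
Step 4: reduce F->id. Stack=[( ( F] ptr=3 lookahead=) remaining=[) - ( id ) * num ) $]
Step 5: reduce T->F. Stack=[( ( T] ptr=3 lookahead=) remaining=[) - ( id ) * num ) $]
Step 6: reduce E->T. Stack=[( ( E] ptr=3 lookahead=) remaining=[) - ( id ) * num ) $]

Answer: 6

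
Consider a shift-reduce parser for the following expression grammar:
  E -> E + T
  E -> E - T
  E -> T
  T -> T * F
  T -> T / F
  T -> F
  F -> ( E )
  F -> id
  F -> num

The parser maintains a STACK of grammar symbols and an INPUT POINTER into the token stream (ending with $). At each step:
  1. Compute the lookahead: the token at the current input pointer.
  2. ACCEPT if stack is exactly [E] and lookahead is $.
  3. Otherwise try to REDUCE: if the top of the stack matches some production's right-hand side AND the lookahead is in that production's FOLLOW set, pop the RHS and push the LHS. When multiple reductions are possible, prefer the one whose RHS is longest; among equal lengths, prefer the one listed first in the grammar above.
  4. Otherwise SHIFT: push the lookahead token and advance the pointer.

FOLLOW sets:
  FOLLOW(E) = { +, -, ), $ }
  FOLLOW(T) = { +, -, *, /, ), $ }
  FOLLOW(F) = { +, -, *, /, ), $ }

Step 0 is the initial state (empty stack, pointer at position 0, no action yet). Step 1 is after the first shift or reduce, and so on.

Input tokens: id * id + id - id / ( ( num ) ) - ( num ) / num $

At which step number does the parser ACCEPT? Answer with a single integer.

Answer: 47

Derivation:
Step 1: shift id. Stack=[id] ptr=1 lookahead=* remaining=[* id + id - id / ( ( num ) ) - ( num ) / num $]
Step 2: reduce F->id. Stack=[F] ptr=1 lookahead=* remaining=[* id + id - id / ( ( num ) ) - ( num ) / num $]
Step 3: reduce T->F. Stack=[T] ptr=1 lookahead=* remaining=[* id + id - id / ( ( num ) ) - ( num ) / num $]
Step 4: shift *. Stack=[T *] ptr=2 lookahead=id remaining=[id + id - id / ( ( num ) ) - ( num ) / num $]
Step 5: shift id. Stack=[T * id] ptr=3 lookahead=+ remaining=[+ id - id / ( ( num ) ) - ( num ) / num $]
Step 6: reduce F->id. Stack=[T * F] ptr=3 lookahead=+ remaining=[+ id - id / ( ( num ) ) - ( num ) / num $]
Step 7: reduce T->T * F. Stack=[T] ptr=3 lookahead=+ remaining=[+ id - id / ( ( num ) ) - ( num ) / num $]
Step 8: reduce E->T. Stack=[E] ptr=3 lookahead=+ remaining=[+ id - id / ( ( num ) ) - ( num ) / num $]
Step 9: shift +. Stack=[E +] ptr=4 lookahead=id remaining=[id - id / ( ( num ) ) - ( num ) / num $]
Step 10: shift id. Stack=[E + id] ptr=5 lookahead=- remaining=[- id / ( ( num ) ) - ( num ) / num $]
Step 11: reduce F->id. Stack=[E + F] ptr=5 lookahead=- remaining=[- id / ( ( num ) ) - ( num ) / num $]
Step 12: reduce T->F. Stack=[E + T] ptr=5 lookahead=- remaining=[- id / ( ( num ) ) - ( num ) / num $]
Step 13: reduce E->E + T. Stack=[E] ptr=5 lookahead=- remaining=[- id / ( ( num ) ) - ( num ) / num $]
Step 14: shift -. Stack=[E -] ptr=6 lookahead=id remaining=[id / ( ( num ) ) - ( num ) / num $]
Step 15: shift id. Stack=[E - id] ptr=7 lookahead=/ remaining=[/ ( ( num ) ) - ( num ) / num $]
Step 16: reduce F->id. Stack=[E - F] ptr=7 lookahead=/ remaining=[/ ( ( num ) ) - ( num ) / num $]
Step 17: reduce T->F. Stack=[E - T] ptr=7 lookahead=/ remaining=[/ ( ( num ) ) - ( num ) / num $]
Step 18: shift /. Stack=[E - T /] ptr=8 lookahead=( remaining=[( ( num ) ) - ( num ) / num $]
Step 19: shift (. Stack=[E - T / (] ptr=9 lookahead=( remaining=[( num ) ) - ( num ) / num $]
Step 20: shift (. Stack=[E - T / ( (] ptr=10 lookahead=num remaining=[num ) ) - ( num ) / num $]
Step 21: shift num. Stack=[E - T / ( ( num] ptr=11 lookahead=) remaining=[) ) - ( num ) / num $]
Step 22: reduce F->num. Stack=[E - T / ( ( F] ptr=11 lookahead=) remaining=[) ) - ( num ) / num $]
Step 23: reduce T->F. Stack=[E - T / ( ( T] ptr=11 lookahead=) remaining=[) ) - ( num ) / num $]
Step 24: reduce E->T. Stack=[E - T / ( ( E] ptr=11 lookahead=) remaining=[) ) - ( num ) / num $]
Step 25: shift ). Stack=[E - T / ( ( E )] ptr=12 lookahead=) remaining=[) - ( num ) / num $]
Step 26: reduce F->( E ). Stack=[E - T / ( F] ptr=12 lookahead=) remaining=[) - ( num ) / num $]
Step 27: reduce T->F. Stack=[E - T / ( T] ptr=12 lookahead=) remaining=[) - ( num ) / num $]
Step 28: reduce E->T. Stack=[E - T / ( E] ptr=12 lookahead=) remaining=[) - ( num ) / num $]
Step 29: shift ). Stack=[E - T / ( E )] ptr=13 lookahead=- remaining=[- ( num ) / num $]
Step 30: reduce F->( E ). Stack=[E - T / F] ptr=13 lookahead=- remaining=[- ( num ) / num $]
Step 31: reduce T->T / F. Stack=[E - T] ptr=13 lookahead=- remaining=[- ( num ) / num $]
Step 32: reduce E->E - T. Stack=[E] ptr=13 lookahead=- remaining=[- ( num ) / num $]
Step 33: shift -. Stack=[E -] ptr=14 lookahead=( remaining=[( num ) / num $]
Step 34: shift (. Stack=[E - (] ptr=15 lookahead=num remaining=[num ) / num $]
Step 35: shift num. Stack=[E - ( num] ptr=16 lookahead=) remaining=[) / num $]
Step 36: reduce F->num. Stack=[E - ( F] ptr=16 lookahead=) remaining=[) / num $]
Step 37: reduce T->F. Stack=[E - ( T] ptr=16 lookahead=) remaining=[) / num $]
Step 38: reduce E->T. Stack=[E - ( E] ptr=16 lookahead=) remaining=[) / num $]
Step 39: shift ). Stack=[E - ( E )] ptr=17 lookahead=/ remaining=[/ num $]
Step 40: reduce F->( E ). Stack=[E - F] ptr=17 lookahead=/ remaining=[/ num $]
Step 41: reduce T->F. Stack=[E - T] ptr=17 lookahead=/ remaining=[/ num $]
Step 42: shift /. Stack=[E - T /] ptr=18 lookahead=num remaining=[num $]
Step 43: shift num. Stack=[E - T / num] ptr=19 lookahead=$ remaining=[$]
Step 44: reduce F->num. Stack=[E - T / F] ptr=19 lookahead=$ remaining=[$]
Step 45: reduce T->T / F. Stack=[E - T] ptr=19 lookahead=$ remaining=[$]
Step 46: reduce E->E - T. Stack=[E] ptr=19 lookahead=$ remaining=[$]
Step 47: accept. Stack=[E] ptr=19 lookahead=$ remaining=[$]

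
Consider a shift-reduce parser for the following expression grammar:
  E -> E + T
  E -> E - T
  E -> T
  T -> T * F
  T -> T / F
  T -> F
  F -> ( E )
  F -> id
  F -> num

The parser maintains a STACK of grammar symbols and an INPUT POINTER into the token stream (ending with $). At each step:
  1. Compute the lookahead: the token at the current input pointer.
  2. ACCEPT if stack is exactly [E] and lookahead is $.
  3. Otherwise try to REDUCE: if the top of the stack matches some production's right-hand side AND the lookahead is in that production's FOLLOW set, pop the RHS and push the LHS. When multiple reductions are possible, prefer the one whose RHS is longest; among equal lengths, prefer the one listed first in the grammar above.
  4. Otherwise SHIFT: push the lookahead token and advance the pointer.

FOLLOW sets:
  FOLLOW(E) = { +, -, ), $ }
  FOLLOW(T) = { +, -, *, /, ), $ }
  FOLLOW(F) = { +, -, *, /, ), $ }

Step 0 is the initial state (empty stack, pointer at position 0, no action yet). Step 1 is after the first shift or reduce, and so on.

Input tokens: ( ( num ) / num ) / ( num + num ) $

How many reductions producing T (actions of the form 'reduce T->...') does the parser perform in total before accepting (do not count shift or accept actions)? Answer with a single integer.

Answer: 7

Derivation:
Step 1: shift (. Stack=[(] ptr=1 lookahead=( remaining=[( num ) / num ) / ( num + num ) $]
Step 2: shift (. Stack=[( (] ptr=2 lookahead=num remaining=[num ) / num ) / ( num + num ) $]
Step 3: shift num. Stack=[( ( num] ptr=3 lookahead=) remaining=[) / num ) / ( num + num ) $]
Step 4: reduce F->num. Stack=[( ( F] ptr=3 lookahead=) remaining=[) / num ) / ( num + num ) $]
Step 5: reduce T->F. Stack=[( ( T] ptr=3 lookahead=) remaining=[) / num ) / ( num + num ) $]
Step 6: reduce E->T. Stack=[( ( E] ptr=3 lookahead=) remaining=[) / num ) / ( num + num ) $]
Step 7: shift ). Stack=[( ( E )] ptr=4 lookahead=/ remaining=[/ num ) / ( num + num ) $]
Step 8: reduce F->( E ). Stack=[( F] ptr=4 lookahead=/ remaining=[/ num ) / ( num + num ) $]
Step 9: reduce T->F. Stack=[( T] ptr=4 lookahead=/ remaining=[/ num ) / ( num + num ) $]
Step 10: shift /. Stack=[( T /] ptr=5 lookahead=num remaining=[num ) / ( num + num ) $]
Step 11: shift num. Stack=[( T / num] ptr=6 lookahead=) remaining=[) / ( num + num ) $]
Step 12: reduce F->num. Stack=[( T / F] ptr=6 lookahead=) remaining=[) / ( num + num ) $]
Step 13: reduce T->T / F. Stack=[( T] ptr=6 lookahead=) remaining=[) / ( num + num ) $]
Step 14: reduce E->T. Stack=[( E] ptr=6 lookahead=) remaining=[) / ( num + num ) $]
Step 15: shift ). Stack=[( E )] ptr=7 lookahead=/ remaining=[/ ( num + num ) $]
Step 16: reduce F->( E ). Stack=[F] ptr=7 lookahead=/ remaining=[/ ( num + num ) $]
Step 17: reduce T->F. Stack=[T] ptr=7 lookahead=/ remaining=[/ ( num + num ) $]
Step 18: shift /. Stack=[T /] ptr=8 lookahead=( remaining=[( num + num ) $]
Step 19: shift (. Stack=[T / (] ptr=9 lookahead=num remaining=[num + num ) $]
Step 20: shift num. Stack=[T / ( num] ptr=10 lookahead=+ remaining=[+ num ) $]
Step 21: reduce F->num. Stack=[T / ( F] ptr=10 lookahead=+ remaining=[+ num ) $]
Step 22: reduce T->F. Stack=[T / ( T] ptr=10 lookahead=+ remaining=[+ num ) $]
Step 23: reduce E->T. Stack=[T / ( E] ptr=10 lookahead=+ remaining=[+ num ) $]
Step 24: shift +. Stack=[T / ( E +] ptr=11 lookahead=num remaining=[num ) $]
Step 25: shift num. Stack=[T / ( E + num] ptr=12 lookahead=) remaining=[) $]
Step 26: reduce F->num. Stack=[T / ( E + F] ptr=12 lookahead=) remaining=[) $]
Step 27: reduce T->F. Stack=[T / ( E + T] ptr=12 lookahead=) remaining=[) $]
Step 28: reduce E->E + T. Stack=[T / ( E] ptr=12 lookahead=) remaining=[) $]
Step 29: shift ). Stack=[T / ( E )] ptr=13 lookahead=$ remaining=[$]
Step 30: reduce F->( E ). Stack=[T / F] ptr=13 lookahead=$ remaining=[$]
Step 31: reduce T->T / F. Stack=[T] ptr=13 lookahead=$ remaining=[$]
Step 32: reduce E->T. Stack=[E] ptr=13 lookahead=$ remaining=[$]
Step 33: accept. Stack=[E] ptr=13 lookahead=$ remaining=[$]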